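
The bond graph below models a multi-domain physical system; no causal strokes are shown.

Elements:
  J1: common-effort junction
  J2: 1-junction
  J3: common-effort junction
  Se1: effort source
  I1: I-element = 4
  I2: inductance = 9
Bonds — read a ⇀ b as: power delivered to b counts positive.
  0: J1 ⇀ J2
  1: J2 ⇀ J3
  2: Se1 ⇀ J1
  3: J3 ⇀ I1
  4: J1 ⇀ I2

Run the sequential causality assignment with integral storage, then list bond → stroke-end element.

b0 stroke at J2
b1 stroke at J3
b2 stroke at J1
b3 stroke at I1
b4 stroke at I2

#2 →J1  (Se1 fixes effort; stroke away)
#0 →J2  (J1 effort already set via bond 2)
#4 →I2  (0-jn J1 has e-setter on 2)
#1 →J3  (closing 1-jn rule on J2)
#3 →I1  (0-jn J3 has e-setter on 1)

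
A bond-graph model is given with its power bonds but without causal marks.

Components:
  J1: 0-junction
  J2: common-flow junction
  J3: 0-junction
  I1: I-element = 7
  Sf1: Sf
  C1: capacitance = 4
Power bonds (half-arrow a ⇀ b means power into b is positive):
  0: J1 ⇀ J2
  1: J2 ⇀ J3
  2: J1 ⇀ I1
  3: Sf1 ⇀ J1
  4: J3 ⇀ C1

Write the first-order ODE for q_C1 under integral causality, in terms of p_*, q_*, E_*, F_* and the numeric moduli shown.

dq_C1/dt = F_Sf1 - p_I1/7

bond 3 →Sf1  (source Sf1 imposes f)
bond 2 →I1  (I1 integral (f out))
bond 0 →J1  (only one effort-in slot at J1)
bond 1 →J2  (common-f at J2 fixed by 0)
bond 4 →J3  (J3: last free bond brings effort in)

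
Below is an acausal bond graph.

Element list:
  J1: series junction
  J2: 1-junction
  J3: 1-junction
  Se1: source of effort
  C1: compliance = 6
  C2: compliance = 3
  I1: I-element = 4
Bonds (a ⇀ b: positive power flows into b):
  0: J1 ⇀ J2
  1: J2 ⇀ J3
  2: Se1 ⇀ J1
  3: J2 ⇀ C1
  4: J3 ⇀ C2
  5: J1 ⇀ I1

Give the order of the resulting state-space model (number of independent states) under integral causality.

β2 |J1  (Se1 fixes effort; stroke away)
β3 |J2  (C1: C, integral causality)
β4 |J3  (prefer integral on C2)
β1 |J2  (J3 needs exactly one f-in)
β0 |J1  (only one flow-in slot at J2)
β5 |I1  (closing 1-jn rule on J1)

3  (C1, C2, I1 all integral)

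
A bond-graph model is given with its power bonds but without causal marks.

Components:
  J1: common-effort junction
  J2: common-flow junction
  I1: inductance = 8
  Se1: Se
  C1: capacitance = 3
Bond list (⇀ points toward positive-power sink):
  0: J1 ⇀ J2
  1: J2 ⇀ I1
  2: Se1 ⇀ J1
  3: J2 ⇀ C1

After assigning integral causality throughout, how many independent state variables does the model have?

2  (C1, I1 all integral)

β2 |J1  (source Se1 imposes e)
β0 |J2  (J1: bond 2 brought effort, rest push out)
β1 |I1  (I1 integral (f out))
β3 |J2  (common-f at J2 fixed by 1)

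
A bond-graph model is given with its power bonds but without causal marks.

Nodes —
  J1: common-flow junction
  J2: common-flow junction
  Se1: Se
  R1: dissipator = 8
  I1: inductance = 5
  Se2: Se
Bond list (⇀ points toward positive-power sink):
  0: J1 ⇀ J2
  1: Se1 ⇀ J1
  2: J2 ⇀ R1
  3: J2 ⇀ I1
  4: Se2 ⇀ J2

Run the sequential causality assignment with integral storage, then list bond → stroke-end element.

β1 stroke at J1  (Se1 (Se) sets effort on bond)
β4 stroke at J2  (source Se2 imposes e)
β0 stroke at J2  (only one flow-in slot at J1)
β3 stroke at I1  (I1 outputs flow p/I1)
β2 stroke at J2  (1-jn J2 has f-setter on 3)

β0 stroke→J2
β1 stroke→J1
β2 stroke→J2
β3 stroke→I1
β4 stroke→J2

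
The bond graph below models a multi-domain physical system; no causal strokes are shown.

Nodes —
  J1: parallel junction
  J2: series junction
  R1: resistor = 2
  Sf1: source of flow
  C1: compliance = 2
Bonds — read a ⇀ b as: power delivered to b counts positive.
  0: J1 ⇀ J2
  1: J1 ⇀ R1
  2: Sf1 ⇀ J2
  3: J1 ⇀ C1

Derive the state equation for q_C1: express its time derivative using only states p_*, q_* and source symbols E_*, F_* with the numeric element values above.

dq_C1/dt = -F_Sf1 - q_C1/4

bond 2 |Sf1  (Sf1: flow source, stroke at near end)
bond 0 |J2  (J2: bond 2 brought flow, rest push out)
bond 3 |J1  (C1: C, integral causality)
bond 1 |R1  (J1: bond 3 brought effort, rest push out)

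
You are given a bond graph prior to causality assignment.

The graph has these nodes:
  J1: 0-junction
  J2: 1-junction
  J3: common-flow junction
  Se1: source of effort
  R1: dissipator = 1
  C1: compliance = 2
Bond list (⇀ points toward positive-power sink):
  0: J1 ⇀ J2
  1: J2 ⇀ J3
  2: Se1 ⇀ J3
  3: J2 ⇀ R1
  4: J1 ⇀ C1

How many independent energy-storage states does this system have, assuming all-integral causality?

1  (C1 all integral)

b2 stroke→J3  (Se1 (Se) sets effort on bond)
b1 stroke→J2  (only one flow-in slot at J3)
b4 stroke→J1  (C1: C, integral causality)
b0 stroke→J2  (J1: bond 4 brought effort, rest push out)
b3 stroke→R1  (J2 needs exactly one f-in)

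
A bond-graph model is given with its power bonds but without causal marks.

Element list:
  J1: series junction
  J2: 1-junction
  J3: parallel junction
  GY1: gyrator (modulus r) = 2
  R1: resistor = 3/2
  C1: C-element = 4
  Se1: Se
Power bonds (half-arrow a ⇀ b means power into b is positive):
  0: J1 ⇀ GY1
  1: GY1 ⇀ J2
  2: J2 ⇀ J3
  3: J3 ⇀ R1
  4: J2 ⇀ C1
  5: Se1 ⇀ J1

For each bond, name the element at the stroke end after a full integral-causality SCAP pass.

bond 0 |GY1
bond 1 |GY1
bond 2 |J2
bond 3 |J3
bond 4 |J2
bond 5 |J1

b5 →J1  (Se1 (Se) sets effort on bond)
b0 →GY1  (only one flow-in slot at J1)
b1 →GY1  (GY1 both-in/both-out from 0)
b2 →J2  (J2 flow already set via bond 1)
b4 →J2  (common-f at J2 fixed by 1)
b3 →J3  (only one effort-in slot at J3)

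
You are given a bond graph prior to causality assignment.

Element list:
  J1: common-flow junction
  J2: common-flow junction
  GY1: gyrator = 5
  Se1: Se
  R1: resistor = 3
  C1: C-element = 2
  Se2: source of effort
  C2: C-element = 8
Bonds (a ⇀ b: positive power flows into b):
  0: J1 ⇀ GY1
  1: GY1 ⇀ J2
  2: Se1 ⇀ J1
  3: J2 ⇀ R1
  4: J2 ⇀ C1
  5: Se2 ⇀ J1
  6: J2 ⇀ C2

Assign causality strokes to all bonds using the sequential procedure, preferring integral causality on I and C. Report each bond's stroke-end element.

bond 2 →J1  (Se1 fixes effort; stroke away)
bond 5 →J1  (Se2: effort source, stroke at far end)
bond 0 →GY1  (closing 1-jn rule on J1)
bond 1 →GY1  (GY1 both-in/both-out from 0)
bond 3 →J2  (1-jn J2 has f-setter on 1)
bond 4 →J2  (1-jn J2 has f-setter on 1)
bond 6 →J2  (common-f at J2 fixed by 1)

β0 stroke at GY1
β1 stroke at GY1
β2 stroke at J1
β3 stroke at J2
β4 stroke at J2
β5 stroke at J1
β6 stroke at J2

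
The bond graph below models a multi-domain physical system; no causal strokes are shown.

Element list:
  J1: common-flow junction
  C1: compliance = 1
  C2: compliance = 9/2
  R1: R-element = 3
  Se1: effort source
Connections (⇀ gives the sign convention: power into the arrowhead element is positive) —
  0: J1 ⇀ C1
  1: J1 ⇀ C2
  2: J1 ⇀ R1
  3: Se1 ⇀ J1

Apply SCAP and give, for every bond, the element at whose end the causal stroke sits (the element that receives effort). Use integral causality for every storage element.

#3 →J1  (Se1 (Se) sets effort on bond)
#0 →J1  (C1 integral (e out))
#1 →J1  (C2 outputs effort q/C2)
#2 →R1  (J1: last free bond brings flow in)

β0 |J1
β1 |J1
β2 |R1
β3 |J1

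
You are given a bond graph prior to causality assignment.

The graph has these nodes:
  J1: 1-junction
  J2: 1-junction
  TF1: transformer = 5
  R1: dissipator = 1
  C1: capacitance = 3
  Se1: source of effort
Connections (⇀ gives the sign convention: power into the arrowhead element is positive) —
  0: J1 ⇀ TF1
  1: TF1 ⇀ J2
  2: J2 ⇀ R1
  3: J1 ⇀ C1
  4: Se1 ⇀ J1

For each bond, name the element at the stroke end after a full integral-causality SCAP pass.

β0 stroke→TF1
β1 stroke→J2
β2 stroke→R1
β3 stroke→J1
β4 stroke→J1

b4 |J1  (Se1 fixes effort; stroke away)
b3 |J1  (C1 integral (e out))
b0 |TF1  (only one flow-in slot at J1)
b1 |J2  (TF TF1: opposite of bond 0)
b2 |R1  (closing 1-jn rule on J2)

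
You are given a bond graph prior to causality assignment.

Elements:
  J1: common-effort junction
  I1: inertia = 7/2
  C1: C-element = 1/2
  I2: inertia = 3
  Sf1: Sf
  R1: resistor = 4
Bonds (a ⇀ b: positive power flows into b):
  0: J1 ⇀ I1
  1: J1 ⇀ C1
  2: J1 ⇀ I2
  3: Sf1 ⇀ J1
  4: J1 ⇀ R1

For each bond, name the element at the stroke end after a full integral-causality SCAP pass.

β0 stroke→I1
β1 stroke→J1
β2 stroke→I2
β3 stroke→Sf1
β4 stroke→R1

bond 3 →Sf1  (Sf1 fixes flow; stroke at Sf1)
bond 0 →I1  (I1 outputs flow p/I1)
bond 1 →J1  (prefer integral on C1)
bond 2 →I2  (0-jn J1 has e-setter on 1)
bond 4 →R1  (J1: bond 1 brought effort, rest push out)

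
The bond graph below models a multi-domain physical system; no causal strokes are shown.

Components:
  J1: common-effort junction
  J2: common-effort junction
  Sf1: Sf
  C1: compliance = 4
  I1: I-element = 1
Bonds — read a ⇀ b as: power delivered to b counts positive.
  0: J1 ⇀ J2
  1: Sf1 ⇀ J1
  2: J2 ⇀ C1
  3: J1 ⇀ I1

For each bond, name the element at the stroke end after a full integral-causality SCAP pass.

bond 0 |J1
bond 1 |Sf1
bond 2 |J2
bond 3 |I1

bond 1 stroke→Sf1  (Sf1: flow source, stroke at near end)
bond 2 stroke→J2  (prefer integral on C1)
bond 0 stroke→J1  (J2 effort already set via bond 2)
bond 3 stroke→I1  (common-e at J1 fixed by 0)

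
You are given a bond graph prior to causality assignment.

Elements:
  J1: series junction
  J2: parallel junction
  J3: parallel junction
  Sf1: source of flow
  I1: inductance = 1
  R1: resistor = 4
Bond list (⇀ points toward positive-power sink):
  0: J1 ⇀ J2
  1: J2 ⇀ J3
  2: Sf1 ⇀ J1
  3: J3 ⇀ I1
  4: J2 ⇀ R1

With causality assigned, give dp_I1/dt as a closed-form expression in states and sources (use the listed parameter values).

b2 →Sf1  (Sf1 fixes flow; stroke at Sf1)
b0 →J1  (J1 flow already set via bond 2)
b3 →I1  (I1 integral (f out))
b1 →J3  (only one effort-in slot at J3)
b4 →J2  (J2 needs exactly one e-in)

dp_I1/dt = 4*F_Sf1 - 4*p_I1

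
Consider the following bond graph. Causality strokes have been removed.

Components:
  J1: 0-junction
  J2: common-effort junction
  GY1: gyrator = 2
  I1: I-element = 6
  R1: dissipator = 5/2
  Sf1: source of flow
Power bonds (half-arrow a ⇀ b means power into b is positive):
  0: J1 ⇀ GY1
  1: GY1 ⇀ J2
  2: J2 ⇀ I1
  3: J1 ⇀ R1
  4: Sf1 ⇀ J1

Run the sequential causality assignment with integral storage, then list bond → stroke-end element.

β4 stroke→Sf1  (source Sf1 imposes f)
β2 stroke→I1  (prefer integral on I1)
β1 stroke→J2  (J2: last free bond brings effort in)
β0 stroke→J1  (GY GY1: same side as bond 1)
β3 stroke→R1  (J1: bond 0 brought effort, rest push out)

bond 0 |J1
bond 1 |J2
bond 2 |I1
bond 3 |R1
bond 4 |Sf1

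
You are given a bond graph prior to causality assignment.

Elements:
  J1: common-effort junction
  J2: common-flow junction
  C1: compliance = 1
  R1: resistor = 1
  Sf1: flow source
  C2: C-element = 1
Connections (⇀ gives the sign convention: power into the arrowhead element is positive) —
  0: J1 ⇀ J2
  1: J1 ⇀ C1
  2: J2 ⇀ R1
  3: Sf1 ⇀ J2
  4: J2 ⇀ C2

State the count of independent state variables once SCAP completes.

2  (C1, C2 all integral)

bond 3 →Sf1  (source Sf1 imposes f)
bond 0 →J2  (J2 flow already set via bond 3)
bond 2 →J2  (J2: bond 3 brought flow, rest push out)
bond 4 →J2  (1-jn J2 has f-setter on 3)
bond 1 →J1  (J1: last free bond brings effort in)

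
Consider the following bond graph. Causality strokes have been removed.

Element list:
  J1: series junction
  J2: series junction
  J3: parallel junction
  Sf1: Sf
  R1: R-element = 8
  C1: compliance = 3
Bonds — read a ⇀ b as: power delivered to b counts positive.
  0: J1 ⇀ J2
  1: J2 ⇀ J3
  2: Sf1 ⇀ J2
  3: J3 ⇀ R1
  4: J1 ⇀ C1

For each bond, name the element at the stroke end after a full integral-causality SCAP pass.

bond 2 stroke→Sf1  (source Sf1 imposes f)
bond 0 stroke→J2  (J2 flow already set via bond 2)
bond 1 stroke→J2  (1-jn J2 has f-setter on 2)
bond 3 stroke→J3  (J3 needs exactly one e-in)
bond 4 stroke→J1  (1-jn J1 has f-setter on 0)

β0 →J2
β1 →J2
β2 →Sf1
β3 →J3
β4 →J1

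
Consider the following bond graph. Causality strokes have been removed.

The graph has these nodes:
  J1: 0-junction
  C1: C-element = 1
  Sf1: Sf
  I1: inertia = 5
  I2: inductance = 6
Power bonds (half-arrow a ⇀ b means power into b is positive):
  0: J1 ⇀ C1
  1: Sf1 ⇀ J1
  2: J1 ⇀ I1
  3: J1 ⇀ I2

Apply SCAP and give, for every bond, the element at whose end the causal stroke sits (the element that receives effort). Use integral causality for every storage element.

b0 |J1
b1 |Sf1
b2 |I1
b3 |I2

β1 →Sf1  (source Sf1 imposes f)
β0 →J1  (C1 outputs effort q/C1)
β2 →I1  (J1 effort already set via bond 0)
β3 →I2  (J1: bond 0 brought effort, rest push out)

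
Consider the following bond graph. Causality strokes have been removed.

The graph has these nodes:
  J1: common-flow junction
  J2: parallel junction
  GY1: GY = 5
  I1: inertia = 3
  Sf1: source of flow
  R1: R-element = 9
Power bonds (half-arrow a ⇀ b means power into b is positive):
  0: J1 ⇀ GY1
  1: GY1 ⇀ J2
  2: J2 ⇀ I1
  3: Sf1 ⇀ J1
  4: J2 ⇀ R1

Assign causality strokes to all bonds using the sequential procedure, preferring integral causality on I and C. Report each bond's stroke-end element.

β3 →Sf1  (Sf1 fixes flow; stroke at Sf1)
β0 →J1  (common-f at J1 fixed by 3)
β1 →J2  (GY GY1: same side as bond 0)
β2 →I1  (J2 effort already set via bond 1)
β4 →R1  (J2 effort already set via bond 1)

b0 |J1
b1 |J2
b2 |I1
b3 |Sf1
b4 |R1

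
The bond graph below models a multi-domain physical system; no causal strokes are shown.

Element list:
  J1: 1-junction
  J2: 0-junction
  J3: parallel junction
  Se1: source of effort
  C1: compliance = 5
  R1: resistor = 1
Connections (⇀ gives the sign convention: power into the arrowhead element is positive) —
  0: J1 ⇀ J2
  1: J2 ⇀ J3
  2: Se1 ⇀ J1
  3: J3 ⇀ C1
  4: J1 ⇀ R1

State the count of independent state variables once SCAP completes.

1  (C1 all integral)

β2 |J1  (Se1: effort source, stroke at far end)
β3 |J3  (prefer integral on C1)
β1 |J2  (0-jn J3 has e-setter on 3)
β0 |J1  (common-e at J2 fixed by 1)
β4 |R1  (J1: last free bond brings flow in)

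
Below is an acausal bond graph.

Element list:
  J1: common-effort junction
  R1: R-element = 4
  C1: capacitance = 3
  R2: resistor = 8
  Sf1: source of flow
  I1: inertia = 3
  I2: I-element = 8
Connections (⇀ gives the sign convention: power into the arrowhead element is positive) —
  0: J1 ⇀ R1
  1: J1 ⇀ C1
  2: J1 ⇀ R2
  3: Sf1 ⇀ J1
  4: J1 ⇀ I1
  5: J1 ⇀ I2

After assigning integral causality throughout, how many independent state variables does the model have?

3  (C1, I1, I2 all integral)

bond 3 stroke→Sf1  (Sf1 (Sf) sets flow on bond)
bond 1 stroke→J1  (C1 integral (e out))
bond 0 stroke→R1  (common-e at J1 fixed by 1)
bond 2 stroke→R2  (common-e at J1 fixed by 1)
bond 4 stroke→I1  (J1 effort already set via bond 1)
bond 5 stroke→I2  (J1 effort already set via bond 1)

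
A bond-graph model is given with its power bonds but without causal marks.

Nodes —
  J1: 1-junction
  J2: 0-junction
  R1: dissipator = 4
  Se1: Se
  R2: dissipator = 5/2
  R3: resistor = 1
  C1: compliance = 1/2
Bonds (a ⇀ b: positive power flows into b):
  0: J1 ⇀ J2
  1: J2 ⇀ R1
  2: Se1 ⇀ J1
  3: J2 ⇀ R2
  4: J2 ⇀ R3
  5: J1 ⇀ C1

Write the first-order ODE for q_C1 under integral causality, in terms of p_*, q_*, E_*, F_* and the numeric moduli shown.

#2 |J1  (Se1: effort source, stroke at far end)
#5 |J1  (prefer integral on C1)
#0 |J2  (only one flow-in slot at J1)
#1 |R1  (0-jn J2 has e-setter on 0)
#3 |R2  (0-jn J2 has e-setter on 0)
#4 |R3  (0-jn J2 has e-setter on 0)

dq_C1/dt = 33*E_Se1/20 - 33*q_C1/10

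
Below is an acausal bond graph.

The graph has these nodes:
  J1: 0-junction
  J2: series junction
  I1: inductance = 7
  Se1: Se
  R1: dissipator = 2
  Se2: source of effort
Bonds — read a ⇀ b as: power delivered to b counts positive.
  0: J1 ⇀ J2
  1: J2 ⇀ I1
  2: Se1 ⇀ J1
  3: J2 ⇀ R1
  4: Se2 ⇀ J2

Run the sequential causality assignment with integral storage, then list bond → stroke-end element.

bond 0 stroke→J2
bond 1 stroke→I1
bond 2 stroke→J1
bond 3 stroke→J2
bond 4 stroke→J2

bond 2 |J1  (Se1 (Se) sets effort on bond)
bond 4 |J2  (source Se2 imposes e)
bond 0 |J2  (0-jn J1 has e-setter on 2)
bond 1 |I1  (I1 outputs flow p/I1)
bond 3 |J2  (1-jn J2 has f-setter on 1)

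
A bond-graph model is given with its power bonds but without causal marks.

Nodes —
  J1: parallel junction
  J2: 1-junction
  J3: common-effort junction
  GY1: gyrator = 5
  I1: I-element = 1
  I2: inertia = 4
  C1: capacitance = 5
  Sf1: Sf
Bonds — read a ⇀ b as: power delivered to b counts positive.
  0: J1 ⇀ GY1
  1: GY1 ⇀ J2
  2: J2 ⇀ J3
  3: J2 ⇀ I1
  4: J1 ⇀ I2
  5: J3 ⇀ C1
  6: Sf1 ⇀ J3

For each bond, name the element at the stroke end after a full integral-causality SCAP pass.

β6 →Sf1  (Sf1: flow source, stroke at near end)
β3 →I1  (prefer integral on I1)
β1 →J2  (J2: bond 3 brought flow, rest push out)
β2 →J2  (J2 flow already set via bond 3)
β5 →J3  (only one effort-in slot at J3)
β0 →J1  (GY GY1: same side as bond 1)
β4 →I2  (J1 effort already set via bond 0)

bond 0 →J1
bond 1 →J2
bond 2 →J2
bond 3 →I1
bond 4 →I2
bond 5 →J3
bond 6 →Sf1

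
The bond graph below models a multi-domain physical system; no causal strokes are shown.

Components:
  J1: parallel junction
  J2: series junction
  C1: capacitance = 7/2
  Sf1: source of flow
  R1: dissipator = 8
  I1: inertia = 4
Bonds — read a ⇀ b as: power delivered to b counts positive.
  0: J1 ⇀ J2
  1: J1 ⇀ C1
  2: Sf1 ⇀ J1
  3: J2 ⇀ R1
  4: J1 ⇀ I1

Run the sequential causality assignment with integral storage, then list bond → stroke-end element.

β2 stroke→Sf1  (Sf1: flow source, stroke at near end)
β1 stroke→J1  (prefer integral on C1)
β0 stroke→J2  (common-e at J1 fixed by 1)
β4 stroke→I1  (J1 effort already set via bond 1)
β3 stroke→R1  (only one flow-in slot at J2)

b0 stroke at J2
b1 stroke at J1
b2 stroke at Sf1
b3 stroke at R1
b4 stroke at I1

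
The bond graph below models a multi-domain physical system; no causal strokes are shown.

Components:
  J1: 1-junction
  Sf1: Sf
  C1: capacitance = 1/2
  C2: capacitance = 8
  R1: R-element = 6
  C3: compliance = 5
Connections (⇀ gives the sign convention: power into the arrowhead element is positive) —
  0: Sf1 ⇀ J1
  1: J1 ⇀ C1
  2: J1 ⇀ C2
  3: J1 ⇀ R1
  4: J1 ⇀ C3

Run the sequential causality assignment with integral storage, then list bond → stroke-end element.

b0 |Sf1  (Sf1 fixes flow; stroke at Sf1)
b1 |J1  (J1 flow already set via bond 0)
b2 |J1  (J1 flow already set via bond 0)
b3 |J1  (J1: bond 0 brought flow, rest push out)
b4 |J1  (1-jn J1 has f-setter on 0)

#0 stroke at Sf1
#1 stroke at J1
#2 stroke at J1
#3 stroke at J1
#4 stroke at J1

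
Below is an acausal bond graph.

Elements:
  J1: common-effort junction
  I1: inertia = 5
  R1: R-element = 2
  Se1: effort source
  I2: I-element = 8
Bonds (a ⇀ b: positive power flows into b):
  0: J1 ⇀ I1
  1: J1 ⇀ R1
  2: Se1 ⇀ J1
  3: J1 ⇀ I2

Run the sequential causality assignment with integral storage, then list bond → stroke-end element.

b0 stroke→I1
b1 stroke→R1
b2 stroke→J1
b3 stroke→I2

b2 →J1  (source Se1 imposes e)
b0 →I1  (common-e at J1 fixed by 2)
b1 →R1  (0-jn J1 has e-setter on 2)
b3 →I2  (J1: bond 2 brought effort, rest push out)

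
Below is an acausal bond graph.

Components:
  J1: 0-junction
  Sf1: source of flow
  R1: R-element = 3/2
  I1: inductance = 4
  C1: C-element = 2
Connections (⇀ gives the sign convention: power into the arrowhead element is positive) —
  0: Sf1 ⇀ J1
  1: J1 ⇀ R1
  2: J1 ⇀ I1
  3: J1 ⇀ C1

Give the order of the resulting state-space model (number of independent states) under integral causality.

β0 stroke→Sf1  (Sf1: flow source, stroke at near end)
β2 stroke→I1  (prefer integral on I1)
β3 stroke→J1  (prefer integral on C1)
β1 stroke→R1  (0-jn J1 has e-setter on 3)

2  (C1, I1 all integral)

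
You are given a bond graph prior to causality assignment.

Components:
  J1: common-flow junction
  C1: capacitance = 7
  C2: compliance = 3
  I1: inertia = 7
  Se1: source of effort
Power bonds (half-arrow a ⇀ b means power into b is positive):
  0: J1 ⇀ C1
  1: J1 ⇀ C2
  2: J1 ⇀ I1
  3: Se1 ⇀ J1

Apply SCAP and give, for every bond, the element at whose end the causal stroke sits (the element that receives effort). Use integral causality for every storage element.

#3 |J1  (Se1: effort source, stroke at far end)
#0 |J1  (C1 integral (e out))
#1 |J1  (prefer integral on C2)
#2 |I1  (J1 needs exactly one f-in)

#0 stroke at J1
#1 stroke at J1
#2 stroke at I1
#3 stroke at J1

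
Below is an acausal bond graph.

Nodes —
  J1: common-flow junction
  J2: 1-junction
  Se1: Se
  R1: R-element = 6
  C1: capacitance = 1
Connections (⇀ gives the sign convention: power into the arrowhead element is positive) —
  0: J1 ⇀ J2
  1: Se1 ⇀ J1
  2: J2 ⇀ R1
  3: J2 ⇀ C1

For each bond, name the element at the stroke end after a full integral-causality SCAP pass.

bond 0 stroke→J2
bond 1 stroke→J1
bond 2 stroke→R1
bond 3 stroke→J2

β1 |J1  (Se1 fixes effort; stroke away)
β0 |J2  (J1: last free bond brings flow in)
β3 |J2  (C1: C, integral causality)
β2 |R1  (J2 needs exactly one f-in)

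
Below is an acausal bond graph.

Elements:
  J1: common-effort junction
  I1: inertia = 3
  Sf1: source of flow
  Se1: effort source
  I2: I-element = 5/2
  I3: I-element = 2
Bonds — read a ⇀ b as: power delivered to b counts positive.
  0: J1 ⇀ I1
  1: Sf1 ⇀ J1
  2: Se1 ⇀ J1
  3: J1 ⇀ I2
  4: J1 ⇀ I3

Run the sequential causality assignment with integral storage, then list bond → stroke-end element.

b1 stroke→Sf1  (Sf1: flow source, stroke at near end)
b2 stroke→J1  (Se1: effort source, stroke at far end)
b0 stroke→I1  (J1 effort already set via bond 2)
b3 stroke→I2  (J1: bond 2 brought effort, rest push out)
b4 stroke→I3  (common-e at J1 fixed by 2)

bond 0 →I1
bond 1 →Sf1
bond 2 →J1
bond 3 →I2
bond 4 →I3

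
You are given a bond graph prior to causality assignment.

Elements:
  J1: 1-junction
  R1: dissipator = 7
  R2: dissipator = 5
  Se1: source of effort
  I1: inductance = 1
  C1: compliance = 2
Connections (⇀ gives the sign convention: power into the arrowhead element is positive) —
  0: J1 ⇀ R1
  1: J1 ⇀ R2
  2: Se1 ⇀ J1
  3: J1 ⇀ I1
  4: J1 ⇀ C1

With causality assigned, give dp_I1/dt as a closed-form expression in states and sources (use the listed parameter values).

#2 stroke→J1  (Se1 fixes effort; stroke away)
#3 stroke→I1  (I1 integral (f out))
#0 stroke→J1  (1-jn J1 has f-setter on 3)
#1 stroke→J1  (common-f at J1 fixed by 3)
#4 stroke→J1  (1-jn J1 has f-setter on 3)

dp_I1/dt = E_Se1 - 12*p_I1 - q_C1/2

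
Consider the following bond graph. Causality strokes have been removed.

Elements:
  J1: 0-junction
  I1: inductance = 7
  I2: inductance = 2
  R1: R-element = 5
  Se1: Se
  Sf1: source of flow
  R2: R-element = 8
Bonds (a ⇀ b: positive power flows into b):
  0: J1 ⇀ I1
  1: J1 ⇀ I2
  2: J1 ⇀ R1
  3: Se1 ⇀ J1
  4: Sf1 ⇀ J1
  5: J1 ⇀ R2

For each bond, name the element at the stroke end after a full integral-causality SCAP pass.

#3 |J1  (Se1 fixes effort; stroke away)
#4 |Sf1  (source Sf1 imposes f)
#0 |I1  (common-e at J1 fixed by 3)
#1 |I2  (common-e at J1 fixed by 3)
#2 |R1  (common-e at J1 fixed by 3)
#5 |R2  (J1 effort already set via bond 3)

#0 stroke→I1
#1 stroke→I2
#2 stroke→R1
#3 stroke→J1
#4 stroke→Sf1
#5 stroke→R2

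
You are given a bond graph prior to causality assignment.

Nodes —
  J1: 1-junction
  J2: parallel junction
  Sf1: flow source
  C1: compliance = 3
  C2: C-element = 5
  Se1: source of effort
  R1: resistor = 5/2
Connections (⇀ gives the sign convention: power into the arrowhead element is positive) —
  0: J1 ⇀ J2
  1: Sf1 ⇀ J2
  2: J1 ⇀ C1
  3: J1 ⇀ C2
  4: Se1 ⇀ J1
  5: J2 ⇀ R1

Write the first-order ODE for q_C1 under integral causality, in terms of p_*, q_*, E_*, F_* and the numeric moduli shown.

β1 stroke→Sf1  (source Sf1 imposes f)
β4 stroke→J1  (Se1 fixes effort; stroke away)
β2 stroke→J1  (C1 outputs effort q/C1)
β3 stroke→J1  (prefer integral on C2)
β0 stroke→J2  (only one flow-in slot at J1)
β5 stroke→R1  (J2 effort already set via bond 0)

dq_C1/dt = 2*E_Se1/5 - F_Sf1 - 2*q_C1/15 - 2*q_C2/25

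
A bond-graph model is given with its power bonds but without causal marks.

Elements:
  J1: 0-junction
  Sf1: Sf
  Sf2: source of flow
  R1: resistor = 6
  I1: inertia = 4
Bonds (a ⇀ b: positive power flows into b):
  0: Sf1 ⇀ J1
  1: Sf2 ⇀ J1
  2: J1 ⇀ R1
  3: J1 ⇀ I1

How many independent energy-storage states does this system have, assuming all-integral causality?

#0 stroke→Sf1  (source Sf1 imposes f)
#1 stroke→Sf2  (Sf2 (Sf) sets flow on bond)
#3 stroke→I1  (I1: I, integral causality)
#2 stroke→J1  (only one effort-in slot at J1)

1  (I1 all integral)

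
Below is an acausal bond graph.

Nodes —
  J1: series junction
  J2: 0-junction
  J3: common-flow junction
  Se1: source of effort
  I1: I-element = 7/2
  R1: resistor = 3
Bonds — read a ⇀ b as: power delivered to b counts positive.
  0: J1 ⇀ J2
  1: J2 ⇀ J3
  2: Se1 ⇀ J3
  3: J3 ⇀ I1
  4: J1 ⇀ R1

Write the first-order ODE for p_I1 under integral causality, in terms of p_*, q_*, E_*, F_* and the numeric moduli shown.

dp_I1/dt = E_Se1 - 6*p_I1/7

β2 stroke at J3  (Se1 fixes effort; stroke away)
β3 stroke at I1  (prefer integral on I1)
β1 stroke at J3  (J3 flow already set via bond 3)
β0 stroke at J2  (closing 0-jn rule on J2)
β4 stroke at J1  (J1: bond 0 brought flow, rest push out)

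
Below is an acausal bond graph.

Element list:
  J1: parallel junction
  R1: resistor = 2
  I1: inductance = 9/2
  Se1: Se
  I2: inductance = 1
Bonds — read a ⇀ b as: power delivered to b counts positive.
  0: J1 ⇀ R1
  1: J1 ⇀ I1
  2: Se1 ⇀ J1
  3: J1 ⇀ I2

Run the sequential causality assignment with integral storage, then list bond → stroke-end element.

bond 2 stroke→J1  (Se1 (Se) sets effort on bond)
bond 0 stroke→R1  (J1 effort already set via bond 2)
bond 1 stroke→I1  (J1 effort already set via bond 2)
bond 3 stroke→I2  (0-jn J1 has e-setter on 2)

b0 stroke at R1
b1 stroke at I1
b2 stroke at J1
b3 stroke at I2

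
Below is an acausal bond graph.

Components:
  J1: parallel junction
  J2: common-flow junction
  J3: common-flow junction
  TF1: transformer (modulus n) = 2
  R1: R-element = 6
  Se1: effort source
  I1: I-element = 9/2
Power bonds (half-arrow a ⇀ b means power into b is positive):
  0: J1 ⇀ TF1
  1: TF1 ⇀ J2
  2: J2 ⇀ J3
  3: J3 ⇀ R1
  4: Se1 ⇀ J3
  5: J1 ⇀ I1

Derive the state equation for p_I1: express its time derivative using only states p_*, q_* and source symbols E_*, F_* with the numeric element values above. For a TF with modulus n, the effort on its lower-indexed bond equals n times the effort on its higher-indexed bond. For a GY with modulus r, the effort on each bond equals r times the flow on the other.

bond 4 →J3  (source Se1 imposes e)
bond 5 →I1  (I1 integral (f out))
bond 0 →J1  (J1: last free bond brings effort in)
bond 1 →TF1  (through TF1, causality passes straight; one stroke at TF1)
bond 2 →J2  (J2: bond 1 brought flow, rest push out)
bond 3 →J3  (J3 flow already set via bond 2)

dp_I1/dt = -2*E_Se1 - 16*p_I1/3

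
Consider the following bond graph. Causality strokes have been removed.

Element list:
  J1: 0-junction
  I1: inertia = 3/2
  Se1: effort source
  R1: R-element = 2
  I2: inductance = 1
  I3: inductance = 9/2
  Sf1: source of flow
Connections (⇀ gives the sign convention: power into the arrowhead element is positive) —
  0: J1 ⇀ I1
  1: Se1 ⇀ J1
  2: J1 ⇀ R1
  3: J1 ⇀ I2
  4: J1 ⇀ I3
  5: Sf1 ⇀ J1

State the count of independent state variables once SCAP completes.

bond 1 stroke at J1  (Se1 fixes effort; stroke away)
bond 5 stroke at Sf1  (Sf1 fixes flow; stroke at Sf1)
bond 0 stroke at I1  (J1: bond 1 brought effort, rest push out)
bond 2 stroke at R1  (common-e at J1 fixed by 1)
bond 3 stroke at I2  (0-jn J1 has e-setter on 1)
bond 4 stroke at I3  (common-e at J1 fixed by 1)

3  (I1, I2, I3 all integral)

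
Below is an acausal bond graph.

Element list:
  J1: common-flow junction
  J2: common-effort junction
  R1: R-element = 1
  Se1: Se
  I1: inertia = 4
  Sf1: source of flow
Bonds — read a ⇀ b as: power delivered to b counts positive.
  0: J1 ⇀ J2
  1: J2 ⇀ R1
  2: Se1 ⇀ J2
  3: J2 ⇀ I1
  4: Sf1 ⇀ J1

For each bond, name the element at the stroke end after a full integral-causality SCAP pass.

β2 stroke→J2  (Se1 (Se) sets effort on bond)
β4 stroke→Sf1  (Sf1 (Sf) sets flow on bond)
β0 stroke→J1  (J1 flow already set via bond 4)
β1 stroke→R1  (common-e at J2 fixed by 2)
β3 stroke→I1  (common-e at J2 fixed by 2)

b0 |J1
b1 |R1
b2 |J2
b3 |I1
b4 |Sf1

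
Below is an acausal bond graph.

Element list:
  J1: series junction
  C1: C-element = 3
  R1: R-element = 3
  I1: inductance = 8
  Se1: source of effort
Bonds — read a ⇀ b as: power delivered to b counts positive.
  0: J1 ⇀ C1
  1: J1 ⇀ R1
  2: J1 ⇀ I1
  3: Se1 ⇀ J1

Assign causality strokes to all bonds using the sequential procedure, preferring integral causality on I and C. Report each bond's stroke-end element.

b0 |J1
b1 |J1
b2 |I1
b3 |J1

#3 |J1  (source Se1 imposes e)
#0 |J1  (C1 integral (e out))
#2 |I1  (I1 integral (f out))
#1 |J1  (J1 flow already set via bond 2)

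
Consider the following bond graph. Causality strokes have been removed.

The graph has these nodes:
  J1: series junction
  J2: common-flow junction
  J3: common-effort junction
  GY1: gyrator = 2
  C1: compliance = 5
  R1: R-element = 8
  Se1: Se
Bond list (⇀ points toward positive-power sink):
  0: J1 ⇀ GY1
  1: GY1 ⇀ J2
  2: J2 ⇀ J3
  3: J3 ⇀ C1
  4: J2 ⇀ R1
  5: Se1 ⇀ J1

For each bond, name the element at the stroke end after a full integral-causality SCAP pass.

bond 0 →GY1
bond 1 →GY1
bond 2 →J2
bond 3 →J3
bond 4 →J2
bond 5 →J1

β5 stroke→J1  (Se1: effort source, stroke at far end)
β0 stroke→GY1  (closing 1-jn rule on J1)
β1 stroke→GY1  (GY1: gyrator matches bond 0)
β2 stroke→J2  (1-jn J2 has f-setter on 1)
β4 stroke→J2  (J2 flow already set via bond 1)
β3 stroke→J3  (closing 0-jn rule on J3)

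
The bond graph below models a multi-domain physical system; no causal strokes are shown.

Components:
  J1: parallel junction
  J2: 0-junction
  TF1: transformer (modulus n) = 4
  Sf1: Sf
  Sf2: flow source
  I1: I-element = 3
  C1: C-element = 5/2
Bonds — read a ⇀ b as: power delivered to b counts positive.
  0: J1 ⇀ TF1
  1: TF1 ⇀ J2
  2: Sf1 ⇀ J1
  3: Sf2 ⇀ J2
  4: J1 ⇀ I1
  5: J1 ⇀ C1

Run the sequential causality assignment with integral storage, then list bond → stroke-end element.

bond 2 |Sf1  (source Sf1 imposes f)
bond 3 |Sf2  (Sf2 (Sf) sets flow on bond)
bond 1 |J2  (only one effort-in slot at J2)
bond 0 |TF1  (TF TF1: opposite of bond 1)
bond 4 |I1  (I1: I, integral causality)
bond 5 |J1  (closing 0-jn rule on J1)

β0 →TF1
β1 →J2
β2 →Sf1
β3 →Sf2
β4 →I1
β5 →J1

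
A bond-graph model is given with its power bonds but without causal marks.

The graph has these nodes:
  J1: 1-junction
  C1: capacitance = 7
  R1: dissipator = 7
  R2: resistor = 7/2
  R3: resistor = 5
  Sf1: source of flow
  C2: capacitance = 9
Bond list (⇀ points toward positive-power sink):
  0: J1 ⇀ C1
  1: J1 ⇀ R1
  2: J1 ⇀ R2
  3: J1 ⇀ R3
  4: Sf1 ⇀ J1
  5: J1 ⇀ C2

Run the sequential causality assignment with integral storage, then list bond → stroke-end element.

b4 |Sf1  (source Sf1 imposes f)
b0 |J1  (J1 flow already set via bond 4)
b1 |J1  (J1: bond 4 brought flow, rest push out)
b2 |J1  (common-f at J1 fixed by 4)
b3 |J1  (J1: bond 4 brought flow, rest push out)
b5 |J1  (J1: bond 4 brought flow, rest push out)

b0 stroke at J1
b1 stroke at J1
b2 stroke at J1
b3 stroke at J1
b4 stroke at Sf1
b5 stroke at J1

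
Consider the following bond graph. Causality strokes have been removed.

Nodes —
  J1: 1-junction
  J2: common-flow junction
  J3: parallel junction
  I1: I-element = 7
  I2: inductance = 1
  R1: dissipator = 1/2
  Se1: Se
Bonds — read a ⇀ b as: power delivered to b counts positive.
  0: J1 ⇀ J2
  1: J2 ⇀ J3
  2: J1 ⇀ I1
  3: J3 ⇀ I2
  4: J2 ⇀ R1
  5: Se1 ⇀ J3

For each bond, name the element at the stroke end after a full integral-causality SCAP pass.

b5 →J3  (Se1: effort source, stroke at far end)
b1 →J2  (0-jn J3 has e-setter on 5)
b3 →I2  (J3 effort already set via bond 5)
b2 →I1  (I1 outputs flow p/I1)
b0 →J1  (J1: bond 2 brought flow, rest push out)
b4 →J2  (J2: bond 0 brought flow, rest push out)

b0 stroke at J1
b1 stroke at J2
b2 stroke at I1
b3 stroke at I2
b4 stroke at J2
b5 stroke at J3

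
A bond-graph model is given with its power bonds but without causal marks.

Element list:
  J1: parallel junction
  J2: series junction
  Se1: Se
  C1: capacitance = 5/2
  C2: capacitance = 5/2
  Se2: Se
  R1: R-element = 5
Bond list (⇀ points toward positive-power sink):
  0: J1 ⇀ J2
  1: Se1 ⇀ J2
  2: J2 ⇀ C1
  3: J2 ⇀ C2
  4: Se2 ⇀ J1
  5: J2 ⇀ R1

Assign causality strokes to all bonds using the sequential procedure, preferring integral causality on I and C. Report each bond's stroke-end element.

bond 0 |J2
bond 1 |J2
bond 2 |J2
bond 3 |J2
bond 4 |J1
bond 5 |R1

bond 1 stroke at J2  (source Se1 imposes e)
bond 4 stroke at J1  (Se2: effort source, stroke at far end)
bond 0 stroke at J2  (0-jn J1 has e-setter on 4)
bond 2 stroke at J2  (C1 integral (e out))
bond 3 stroke at J2  (prefer integral on C2)
bond 5 stroke at R1  (J2 needs exactly one f-in)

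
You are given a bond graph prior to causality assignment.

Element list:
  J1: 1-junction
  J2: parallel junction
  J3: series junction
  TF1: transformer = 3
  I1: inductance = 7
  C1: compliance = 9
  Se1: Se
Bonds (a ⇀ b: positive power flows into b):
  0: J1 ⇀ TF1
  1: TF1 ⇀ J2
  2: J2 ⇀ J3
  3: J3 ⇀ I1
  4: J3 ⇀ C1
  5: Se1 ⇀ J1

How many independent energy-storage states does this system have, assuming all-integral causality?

#5 |J1  (Se1 (Se) sets effort on bond)
#0 |TF1  (J1 needs exactly one f-in)
#1 |J2  (through TF1, causality passes straight; one stroke at TF1)
#2 |J3  (J2 effort already set via bond 1)
#3 |I1  (I1 outputs flow p/I1)
#4 |J3  (J3 flow already set via bond 3)

2  (C1, I1 all integral)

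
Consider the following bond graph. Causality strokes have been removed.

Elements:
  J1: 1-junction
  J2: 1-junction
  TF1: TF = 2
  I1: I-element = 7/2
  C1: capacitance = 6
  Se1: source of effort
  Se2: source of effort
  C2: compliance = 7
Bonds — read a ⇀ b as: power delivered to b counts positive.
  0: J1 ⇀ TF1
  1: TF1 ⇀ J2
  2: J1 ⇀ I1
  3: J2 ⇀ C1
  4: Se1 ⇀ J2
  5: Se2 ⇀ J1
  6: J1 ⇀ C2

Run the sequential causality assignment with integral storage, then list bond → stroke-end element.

b4 →J2  (source Se1 imposes e)
b5 →J1  (Se2: effort source, stroke at far end)
b2 →I1  (I1 integral (f out))
b0 →J1  (1-jn J1 has f-setter on 2)
b6 →J1  (J1 flow already set via bond 2)
b1 →TF1  (TF1: transformer flips bond 0)
b3 →J2  (1-jn J2 has f-setter on 1)

#0 stroke→J1
#1 stroke→TF1
#2 stroke→I1
#3 stroke→J2
#4 stroke→J2
#5 stroke→J1
#6 stroke→J1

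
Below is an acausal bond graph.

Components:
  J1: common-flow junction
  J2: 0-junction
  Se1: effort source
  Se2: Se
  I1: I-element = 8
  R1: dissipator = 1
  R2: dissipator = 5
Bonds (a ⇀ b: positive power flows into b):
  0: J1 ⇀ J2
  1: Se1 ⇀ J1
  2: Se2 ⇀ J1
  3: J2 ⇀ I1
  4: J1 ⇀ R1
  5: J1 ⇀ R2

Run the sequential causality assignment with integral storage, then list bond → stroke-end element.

b0 |J2
b1 |J1
b2 |J1
b3 |I1
b4 |J1
b5 |J1

#1 |J1  (source Se1 imposes e)
#2 |J1  (Se2 fixes effort; stroke away)
#3 |I1  (I1 outputs flow p/I1)
#0 |J2  (J2: last free bond brings effort in)
#4 |J1  (J1 flow already set via bond 0)
#5 |J1  (common-f at J1 fixed by 0)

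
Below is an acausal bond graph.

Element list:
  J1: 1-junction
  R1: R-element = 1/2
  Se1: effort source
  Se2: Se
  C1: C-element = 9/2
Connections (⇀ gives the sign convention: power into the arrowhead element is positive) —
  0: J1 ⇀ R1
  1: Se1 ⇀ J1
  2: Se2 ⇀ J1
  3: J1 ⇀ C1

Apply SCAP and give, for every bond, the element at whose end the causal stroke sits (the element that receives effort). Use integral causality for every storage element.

bond 1 stroke at J1  (Se1 (Se) sets effort on bond)
bond 2 stroke at J1  (Se2 (Se) sets effort on bond)
bond 3 stroke at J1  (C1: C, integral causality)
bond 0 stroke at R1  (only one flow-in slot at J1)

#0 stroke→R1
#1 stroke→J1
#2 stroke→J1
#3 stroke→J1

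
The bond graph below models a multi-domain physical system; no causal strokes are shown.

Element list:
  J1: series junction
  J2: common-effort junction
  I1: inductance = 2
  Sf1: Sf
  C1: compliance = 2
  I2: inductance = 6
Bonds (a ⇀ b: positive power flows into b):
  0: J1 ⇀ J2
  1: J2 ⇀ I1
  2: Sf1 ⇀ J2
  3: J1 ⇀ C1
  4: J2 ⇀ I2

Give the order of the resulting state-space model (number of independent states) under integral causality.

bond 2 stroke at Sf1  (Sf1: flow source, stroke at near end)
bond 1 stroke at I1  (I1 outputs flow p/I1)
bond 3 stroke at J1  (C1 outputs effort q/C1)
bond 0 stroke at J2  (only one flow-in slot at J1)
bond 4 stroke at I2  (common-e at J2 fixed by 0)

3  (C1, I1, I2 all integral)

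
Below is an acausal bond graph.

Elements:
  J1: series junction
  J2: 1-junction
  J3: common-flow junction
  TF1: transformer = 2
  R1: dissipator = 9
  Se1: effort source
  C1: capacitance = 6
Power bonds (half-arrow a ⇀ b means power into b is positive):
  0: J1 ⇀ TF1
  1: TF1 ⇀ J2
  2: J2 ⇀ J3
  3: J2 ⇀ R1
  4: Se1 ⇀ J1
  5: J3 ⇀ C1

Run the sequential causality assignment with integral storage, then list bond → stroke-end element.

bond 4 stroke→J1  (Se1 fixes effort; stroke away)
bond 0 stroke→TF1  (J1 needs exactly one f-in)
bond 1 stroke→J2  (through TF1, causality passes straight; one stroke at TF1)
bond 5 stroke→J3  (prefer integral on C1)
bond 2 stroke→J2  (J3 needs exactly one f-in)
bond 3 stroke→R1  (closing 1-jn rule on J2)

bond 0 |TF1
bond 1 |J2
bond 2 |J2
bond 3 |R1
bond 4 |J1
bond 5 |J3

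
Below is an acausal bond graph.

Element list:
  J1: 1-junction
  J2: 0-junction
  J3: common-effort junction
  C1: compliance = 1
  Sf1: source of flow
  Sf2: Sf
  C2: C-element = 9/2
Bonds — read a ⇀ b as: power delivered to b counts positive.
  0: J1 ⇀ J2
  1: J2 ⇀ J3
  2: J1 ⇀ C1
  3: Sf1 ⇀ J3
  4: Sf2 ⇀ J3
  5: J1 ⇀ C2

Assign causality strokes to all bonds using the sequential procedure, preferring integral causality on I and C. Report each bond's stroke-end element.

b0 →J2
b1 →J3
b2 →J1
b3 →Sf1
b4 →Sf2
b5 →J1

bond 3 stroke at Sf1  (Sf1: flow source, stroke at near end)
bond 4 stroke at Sf2  (Sf2 fixes flow; stroke at Sf2)
bond 1 stroke at J3  (J3 needs exactly one e-in)
bond 0 stroke at J2  (J2: last free bond brings effort in)
bond 2 stroke at J1  (common-f at J1 fixed by 0)
bond 5 stroke at J1  (J1 flow already set via bond 0)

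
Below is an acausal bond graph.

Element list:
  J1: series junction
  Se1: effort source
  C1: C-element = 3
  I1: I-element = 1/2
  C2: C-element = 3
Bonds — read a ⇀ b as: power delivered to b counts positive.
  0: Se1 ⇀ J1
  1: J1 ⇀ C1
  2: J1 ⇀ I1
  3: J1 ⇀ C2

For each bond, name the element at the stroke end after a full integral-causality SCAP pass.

β0 |J1  (Se1: effort source, stroke at far end)
β1 |J1  (C1 integral (e out))
β2 |I1  (I1 integral (f out))
β3 |J1  (common-f at J1 fixed by 2)

b0 stroke→J1
b1 stroke→J1
b2 stroke→I1
b3 stroke→J1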